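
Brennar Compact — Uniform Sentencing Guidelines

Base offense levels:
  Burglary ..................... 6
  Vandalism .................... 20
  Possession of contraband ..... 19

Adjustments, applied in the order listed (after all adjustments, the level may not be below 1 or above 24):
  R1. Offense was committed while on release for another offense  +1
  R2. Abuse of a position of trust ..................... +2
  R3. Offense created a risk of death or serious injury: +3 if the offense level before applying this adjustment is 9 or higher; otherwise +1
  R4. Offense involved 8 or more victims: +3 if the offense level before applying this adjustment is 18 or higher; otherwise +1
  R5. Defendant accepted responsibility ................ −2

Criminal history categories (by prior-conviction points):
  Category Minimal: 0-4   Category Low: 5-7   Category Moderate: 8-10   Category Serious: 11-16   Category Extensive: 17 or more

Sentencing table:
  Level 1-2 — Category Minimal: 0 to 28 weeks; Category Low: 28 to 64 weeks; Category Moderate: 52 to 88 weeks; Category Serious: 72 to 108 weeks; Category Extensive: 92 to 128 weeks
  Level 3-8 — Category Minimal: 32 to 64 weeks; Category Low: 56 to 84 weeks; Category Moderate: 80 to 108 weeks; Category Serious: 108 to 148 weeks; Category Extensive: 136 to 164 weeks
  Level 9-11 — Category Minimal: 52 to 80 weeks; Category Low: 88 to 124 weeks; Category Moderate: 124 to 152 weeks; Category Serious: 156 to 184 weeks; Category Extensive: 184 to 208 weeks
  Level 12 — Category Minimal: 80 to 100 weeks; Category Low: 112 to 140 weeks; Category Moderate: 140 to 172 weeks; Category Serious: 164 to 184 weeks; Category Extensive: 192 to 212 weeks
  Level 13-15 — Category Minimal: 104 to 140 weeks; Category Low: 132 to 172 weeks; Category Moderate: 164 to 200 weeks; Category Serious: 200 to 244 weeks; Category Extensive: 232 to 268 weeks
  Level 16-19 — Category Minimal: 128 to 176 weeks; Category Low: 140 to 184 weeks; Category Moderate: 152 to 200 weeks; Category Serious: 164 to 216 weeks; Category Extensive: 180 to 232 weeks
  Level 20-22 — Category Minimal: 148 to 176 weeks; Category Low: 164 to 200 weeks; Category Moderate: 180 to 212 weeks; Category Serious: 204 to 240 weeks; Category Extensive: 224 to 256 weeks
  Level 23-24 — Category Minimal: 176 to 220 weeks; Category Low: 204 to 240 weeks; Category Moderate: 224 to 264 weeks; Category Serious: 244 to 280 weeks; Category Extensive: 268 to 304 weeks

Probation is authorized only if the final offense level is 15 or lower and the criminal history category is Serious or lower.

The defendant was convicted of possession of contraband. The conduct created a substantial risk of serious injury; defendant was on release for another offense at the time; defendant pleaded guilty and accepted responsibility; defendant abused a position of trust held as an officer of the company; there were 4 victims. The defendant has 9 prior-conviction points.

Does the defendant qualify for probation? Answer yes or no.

Base offense level for possession of contraband: 19.
R1 applies: 19 + 1 = 20.
R2 applies: 20 + 2 = 22.
R3 applies (level before this adjustment is 22 ≥ 9, so +3): 22 + 3 = 25.
R5 applies: 25 − 2 = 23.
Final offense level: 23.
Criminal history: 9 prior points → Category Moderate (8-10).
Level 23 falls in the 23-24 band.
Grid: Level 23-24 × Category Moderate = 224-264 weeks.
Probation check: level 23 > 15 and category Moderate ≤ Serious → not eligible.

No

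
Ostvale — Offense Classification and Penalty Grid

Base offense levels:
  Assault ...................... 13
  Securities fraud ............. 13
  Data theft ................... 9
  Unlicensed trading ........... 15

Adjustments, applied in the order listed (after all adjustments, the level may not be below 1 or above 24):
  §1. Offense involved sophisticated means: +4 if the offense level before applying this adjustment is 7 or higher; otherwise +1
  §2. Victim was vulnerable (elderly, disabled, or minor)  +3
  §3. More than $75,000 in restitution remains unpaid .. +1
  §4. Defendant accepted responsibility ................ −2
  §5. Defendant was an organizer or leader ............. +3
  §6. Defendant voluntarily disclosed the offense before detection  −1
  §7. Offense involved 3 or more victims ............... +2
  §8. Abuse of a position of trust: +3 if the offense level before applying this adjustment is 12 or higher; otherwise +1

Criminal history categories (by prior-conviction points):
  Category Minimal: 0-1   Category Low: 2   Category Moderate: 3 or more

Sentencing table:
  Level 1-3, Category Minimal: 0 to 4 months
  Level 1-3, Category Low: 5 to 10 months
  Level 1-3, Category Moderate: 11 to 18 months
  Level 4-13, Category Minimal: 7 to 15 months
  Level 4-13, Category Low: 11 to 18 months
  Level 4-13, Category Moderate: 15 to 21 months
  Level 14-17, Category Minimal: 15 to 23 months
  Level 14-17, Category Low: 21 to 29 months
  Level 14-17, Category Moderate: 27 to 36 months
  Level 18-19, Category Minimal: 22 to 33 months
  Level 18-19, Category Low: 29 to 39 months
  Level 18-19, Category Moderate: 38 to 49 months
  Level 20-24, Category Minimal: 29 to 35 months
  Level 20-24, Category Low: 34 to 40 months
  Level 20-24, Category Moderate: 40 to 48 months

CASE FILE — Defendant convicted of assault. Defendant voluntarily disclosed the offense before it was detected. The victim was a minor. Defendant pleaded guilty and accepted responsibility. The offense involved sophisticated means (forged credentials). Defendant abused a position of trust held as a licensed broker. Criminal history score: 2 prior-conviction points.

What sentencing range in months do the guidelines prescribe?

Base offense level for assault: 13.
§1 applies (level before this adjustment is 13 ≥ 7, so +4): 13 + 4 = 17.
§2 applies: 17 + 3 = 20.
§3 does not apply.
§4 applies: 20 − 2 = 18.
§5 does not apply.
§6 applies: 18 − 1 = 17.
§7 does not apply.
§8 applies (level before this adjustment is 17 ≥ 12, so +3): 17 + 3 = 20.
Final offense level: 20.
Criminal history: 2 prior points → Category Low (2).
Level 20 falls in the 20-24 band.
Grid: Level 20-24 × Category Low = 34-40 months.

34-40 months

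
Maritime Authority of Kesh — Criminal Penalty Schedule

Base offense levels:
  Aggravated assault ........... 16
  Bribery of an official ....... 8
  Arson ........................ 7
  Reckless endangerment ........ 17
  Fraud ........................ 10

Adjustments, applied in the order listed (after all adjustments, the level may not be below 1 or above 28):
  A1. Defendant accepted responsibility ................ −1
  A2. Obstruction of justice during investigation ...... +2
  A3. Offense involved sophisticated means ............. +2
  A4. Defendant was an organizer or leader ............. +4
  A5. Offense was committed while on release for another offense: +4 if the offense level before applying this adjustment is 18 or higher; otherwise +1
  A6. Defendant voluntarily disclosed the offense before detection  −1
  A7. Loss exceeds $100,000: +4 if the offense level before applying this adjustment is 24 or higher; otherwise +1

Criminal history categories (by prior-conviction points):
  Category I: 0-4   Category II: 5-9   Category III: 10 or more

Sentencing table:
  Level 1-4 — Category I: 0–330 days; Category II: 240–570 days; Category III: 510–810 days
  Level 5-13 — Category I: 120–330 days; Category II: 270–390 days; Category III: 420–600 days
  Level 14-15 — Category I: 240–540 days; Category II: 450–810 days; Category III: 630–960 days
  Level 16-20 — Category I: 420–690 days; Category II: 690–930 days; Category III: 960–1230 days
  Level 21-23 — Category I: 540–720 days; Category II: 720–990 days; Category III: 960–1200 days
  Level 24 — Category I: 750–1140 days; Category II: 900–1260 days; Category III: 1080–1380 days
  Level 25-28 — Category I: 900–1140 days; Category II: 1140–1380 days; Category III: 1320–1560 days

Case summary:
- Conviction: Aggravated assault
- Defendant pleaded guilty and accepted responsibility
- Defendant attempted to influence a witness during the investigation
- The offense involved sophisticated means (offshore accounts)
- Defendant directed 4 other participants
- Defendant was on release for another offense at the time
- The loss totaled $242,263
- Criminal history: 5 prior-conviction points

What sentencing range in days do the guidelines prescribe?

1140-1380 days

Base offense level for aggravated assault: 16.
A1 applies: 16 − 1 = 15.
A2 applies: 15 + 2 = 17.
A3 applies: 17 + 2 = 19.
A4 applies: 19 + 4 = 23.
A5 applies (level before this adjustment is 23 ≥ 18, so +4): 23 + 4 = 27.
A7 applies (level before this adjustment is 27 ≥ 24, so +4): 27 + 4 = 31.
Level 31 exceeds the maximum of 28; capped at 28.
Final offense level: 28.
Criminal history: 5 prior points → Category II (5-9).
Level 28 falls in the 25-28 band.
Grid: Level 25-28 × Category II = 1140-1380 days.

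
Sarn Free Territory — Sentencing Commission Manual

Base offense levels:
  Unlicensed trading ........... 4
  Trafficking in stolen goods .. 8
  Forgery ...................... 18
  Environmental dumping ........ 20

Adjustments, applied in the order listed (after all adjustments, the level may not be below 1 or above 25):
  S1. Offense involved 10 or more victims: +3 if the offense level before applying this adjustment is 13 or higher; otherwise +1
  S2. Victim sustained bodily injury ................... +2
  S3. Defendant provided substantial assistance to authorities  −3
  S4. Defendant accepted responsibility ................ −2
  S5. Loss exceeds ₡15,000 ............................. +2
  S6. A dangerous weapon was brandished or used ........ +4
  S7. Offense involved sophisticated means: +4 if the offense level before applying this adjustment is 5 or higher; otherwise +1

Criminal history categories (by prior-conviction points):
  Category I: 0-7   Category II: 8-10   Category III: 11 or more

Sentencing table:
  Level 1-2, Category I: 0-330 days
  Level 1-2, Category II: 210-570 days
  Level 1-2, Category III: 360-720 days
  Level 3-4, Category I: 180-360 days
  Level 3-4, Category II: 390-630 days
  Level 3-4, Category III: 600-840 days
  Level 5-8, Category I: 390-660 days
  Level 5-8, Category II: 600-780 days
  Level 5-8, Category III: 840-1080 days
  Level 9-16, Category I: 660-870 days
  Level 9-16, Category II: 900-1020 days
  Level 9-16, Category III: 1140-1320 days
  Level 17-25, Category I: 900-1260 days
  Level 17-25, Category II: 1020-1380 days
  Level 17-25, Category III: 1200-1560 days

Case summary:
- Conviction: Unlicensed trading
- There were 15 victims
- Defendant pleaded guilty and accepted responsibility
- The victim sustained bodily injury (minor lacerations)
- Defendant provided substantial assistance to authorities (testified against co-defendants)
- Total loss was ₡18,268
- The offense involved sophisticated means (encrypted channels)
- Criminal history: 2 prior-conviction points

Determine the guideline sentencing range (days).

390-660 days

Base offense level for unlicensed trading: 4.
S1 applies (level before this adjustment is 4 < 13, so +1): 4 + 1 = 5.
S2 applies: 5 + 2 = 7.
S3 applies: 7 − 3 = 4.
S4 applies: 4 − 2 = 2.
S5 applies: 2 + 2 = 4.
S6 does not apply.
S7 applies (level before this adjustment is 4 < 5, so +1): 4 + 1 = 5.
Final offense level: 5.
Criminal history: 2 prior points → Category I (0-7).
Level 5 falls in the 5-8 band.
Grid: Level 5-8 × Category I = 390-660 days.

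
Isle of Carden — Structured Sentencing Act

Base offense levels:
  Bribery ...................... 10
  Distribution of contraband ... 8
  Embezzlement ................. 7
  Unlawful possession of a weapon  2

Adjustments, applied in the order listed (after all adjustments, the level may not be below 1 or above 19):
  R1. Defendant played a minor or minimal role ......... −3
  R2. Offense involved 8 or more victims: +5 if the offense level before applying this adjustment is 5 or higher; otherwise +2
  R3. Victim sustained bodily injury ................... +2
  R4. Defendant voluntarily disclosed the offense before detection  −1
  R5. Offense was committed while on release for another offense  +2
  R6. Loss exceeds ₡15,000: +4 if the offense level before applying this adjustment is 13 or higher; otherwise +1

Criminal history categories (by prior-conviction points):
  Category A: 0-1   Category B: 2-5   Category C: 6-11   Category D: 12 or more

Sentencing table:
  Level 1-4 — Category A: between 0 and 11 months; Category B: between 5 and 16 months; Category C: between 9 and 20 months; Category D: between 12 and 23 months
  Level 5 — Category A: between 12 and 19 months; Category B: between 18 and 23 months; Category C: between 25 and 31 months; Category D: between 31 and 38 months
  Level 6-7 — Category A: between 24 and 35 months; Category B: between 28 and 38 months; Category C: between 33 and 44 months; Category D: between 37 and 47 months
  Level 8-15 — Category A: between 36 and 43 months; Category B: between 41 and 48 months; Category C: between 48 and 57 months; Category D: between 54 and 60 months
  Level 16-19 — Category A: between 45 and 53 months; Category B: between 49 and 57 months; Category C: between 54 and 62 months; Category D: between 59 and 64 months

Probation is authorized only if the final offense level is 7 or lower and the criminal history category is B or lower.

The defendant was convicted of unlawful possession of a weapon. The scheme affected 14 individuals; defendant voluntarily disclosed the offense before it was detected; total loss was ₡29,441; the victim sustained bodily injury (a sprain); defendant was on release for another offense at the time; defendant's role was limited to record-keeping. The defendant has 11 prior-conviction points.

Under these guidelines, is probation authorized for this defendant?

Base offense level for unlawful possession of a weapon: 2.
R1 applies: 2 − 3 = -1.
R2 applies (level before this adjustment is -1 < 5, so +2): -1 + 2 = 1.
R3 applies: 1 + 2 = 3.
R4 applies: 3 − 1 = 2.
R5 applies: 2 + 2 = 4.
R6 applies (level before this adjustment is 4 < 13, so +1): 4 + 1 = 5.
Final offense level: 5.
Criminal history: 11 prior points → Category C (6-11).
Level 5 falls in the 5 band.
Grid: Level 5 × Category C = 25-31 months.
Probation check: level 5 ≤ 7 and category C > B → not eligible.

No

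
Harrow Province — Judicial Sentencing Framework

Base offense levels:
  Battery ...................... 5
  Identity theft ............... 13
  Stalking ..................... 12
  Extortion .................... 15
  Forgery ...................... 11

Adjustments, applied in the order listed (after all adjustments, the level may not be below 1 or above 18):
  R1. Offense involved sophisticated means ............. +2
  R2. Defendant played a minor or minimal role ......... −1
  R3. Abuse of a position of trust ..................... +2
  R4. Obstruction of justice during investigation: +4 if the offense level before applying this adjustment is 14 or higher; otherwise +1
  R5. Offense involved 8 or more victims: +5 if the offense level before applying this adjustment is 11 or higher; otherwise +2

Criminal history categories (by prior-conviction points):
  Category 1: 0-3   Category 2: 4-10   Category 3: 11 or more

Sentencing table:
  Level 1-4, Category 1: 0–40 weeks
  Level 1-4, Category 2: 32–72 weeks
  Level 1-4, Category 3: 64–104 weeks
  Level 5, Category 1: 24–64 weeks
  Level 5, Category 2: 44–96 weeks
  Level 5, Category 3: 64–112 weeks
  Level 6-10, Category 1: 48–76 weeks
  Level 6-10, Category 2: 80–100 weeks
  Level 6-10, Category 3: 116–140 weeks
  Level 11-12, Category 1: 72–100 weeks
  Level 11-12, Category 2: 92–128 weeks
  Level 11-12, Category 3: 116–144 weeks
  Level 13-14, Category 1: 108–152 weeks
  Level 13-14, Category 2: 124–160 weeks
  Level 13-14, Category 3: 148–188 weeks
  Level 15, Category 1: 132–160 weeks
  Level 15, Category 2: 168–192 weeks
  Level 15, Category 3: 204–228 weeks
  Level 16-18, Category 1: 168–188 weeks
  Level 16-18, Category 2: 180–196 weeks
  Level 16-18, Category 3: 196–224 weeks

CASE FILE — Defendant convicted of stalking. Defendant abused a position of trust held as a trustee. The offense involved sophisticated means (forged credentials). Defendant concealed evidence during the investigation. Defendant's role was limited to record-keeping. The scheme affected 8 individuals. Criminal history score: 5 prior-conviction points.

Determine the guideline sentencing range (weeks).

Base offense level for stalking: 12.
R1 applies: 12 + 2 = 14.
R2 applies: 14 − 1 = 13.
R3 applies: 13 + 2 = 15.
R4 applies (level before this adjustment is 15 ≥ 14, so +4): 15 + 4 = 19.
R5 applies (level before this adjustment is 19 ≥ 11, so +5): 19 + 5 = 24.
Level 24 exceeds the maximum of 18; capped at 18.
Final offense level: 18.
Criminal history: 5 prior points → Category 2 (4-10).
Level 18 falls in the 16-18 band.
Grid: Level 16-18 × Category 2 = 180-196 weeks.

180-196 weeks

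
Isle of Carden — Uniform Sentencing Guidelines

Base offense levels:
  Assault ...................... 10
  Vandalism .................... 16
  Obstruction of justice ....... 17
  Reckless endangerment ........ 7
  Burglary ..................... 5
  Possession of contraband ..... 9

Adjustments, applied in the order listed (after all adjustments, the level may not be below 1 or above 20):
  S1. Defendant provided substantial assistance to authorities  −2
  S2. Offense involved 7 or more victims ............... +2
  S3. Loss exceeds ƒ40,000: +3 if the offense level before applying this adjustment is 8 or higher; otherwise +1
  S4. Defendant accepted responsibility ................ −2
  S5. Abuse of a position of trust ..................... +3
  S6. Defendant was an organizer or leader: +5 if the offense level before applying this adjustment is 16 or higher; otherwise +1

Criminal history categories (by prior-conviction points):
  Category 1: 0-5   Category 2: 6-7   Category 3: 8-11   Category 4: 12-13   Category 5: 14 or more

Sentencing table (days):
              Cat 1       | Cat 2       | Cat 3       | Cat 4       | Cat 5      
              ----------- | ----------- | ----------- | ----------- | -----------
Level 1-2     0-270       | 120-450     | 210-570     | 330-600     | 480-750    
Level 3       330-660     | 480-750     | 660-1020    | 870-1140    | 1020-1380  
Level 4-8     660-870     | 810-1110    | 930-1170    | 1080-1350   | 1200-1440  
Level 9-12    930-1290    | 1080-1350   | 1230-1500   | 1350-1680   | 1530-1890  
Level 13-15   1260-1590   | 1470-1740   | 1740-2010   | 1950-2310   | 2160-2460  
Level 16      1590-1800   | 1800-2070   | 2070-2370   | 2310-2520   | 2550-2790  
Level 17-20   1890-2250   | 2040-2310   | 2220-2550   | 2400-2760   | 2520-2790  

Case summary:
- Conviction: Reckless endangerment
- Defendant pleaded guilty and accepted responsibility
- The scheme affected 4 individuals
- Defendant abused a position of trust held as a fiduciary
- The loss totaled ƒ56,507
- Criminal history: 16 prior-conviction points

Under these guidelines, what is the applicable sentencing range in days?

1530-1890 days

Base offense level for reckless endangerment: 7.
S2 does not apply.
S3 applies (level before this adjustment is 7 < 8, so +1): 7 + 1 = 8.
S4 applies: 8 − 2 = 6.
S5 applies: 6 + 3 = 9.
S6 does not apply.
Final offense level: 9.
Criminal history: 16 prior points → Category 5 (14+).
Level 9 falls in the 9-12 band.
Grid: Level 9-12 × Category 5 = 1530-1890 days.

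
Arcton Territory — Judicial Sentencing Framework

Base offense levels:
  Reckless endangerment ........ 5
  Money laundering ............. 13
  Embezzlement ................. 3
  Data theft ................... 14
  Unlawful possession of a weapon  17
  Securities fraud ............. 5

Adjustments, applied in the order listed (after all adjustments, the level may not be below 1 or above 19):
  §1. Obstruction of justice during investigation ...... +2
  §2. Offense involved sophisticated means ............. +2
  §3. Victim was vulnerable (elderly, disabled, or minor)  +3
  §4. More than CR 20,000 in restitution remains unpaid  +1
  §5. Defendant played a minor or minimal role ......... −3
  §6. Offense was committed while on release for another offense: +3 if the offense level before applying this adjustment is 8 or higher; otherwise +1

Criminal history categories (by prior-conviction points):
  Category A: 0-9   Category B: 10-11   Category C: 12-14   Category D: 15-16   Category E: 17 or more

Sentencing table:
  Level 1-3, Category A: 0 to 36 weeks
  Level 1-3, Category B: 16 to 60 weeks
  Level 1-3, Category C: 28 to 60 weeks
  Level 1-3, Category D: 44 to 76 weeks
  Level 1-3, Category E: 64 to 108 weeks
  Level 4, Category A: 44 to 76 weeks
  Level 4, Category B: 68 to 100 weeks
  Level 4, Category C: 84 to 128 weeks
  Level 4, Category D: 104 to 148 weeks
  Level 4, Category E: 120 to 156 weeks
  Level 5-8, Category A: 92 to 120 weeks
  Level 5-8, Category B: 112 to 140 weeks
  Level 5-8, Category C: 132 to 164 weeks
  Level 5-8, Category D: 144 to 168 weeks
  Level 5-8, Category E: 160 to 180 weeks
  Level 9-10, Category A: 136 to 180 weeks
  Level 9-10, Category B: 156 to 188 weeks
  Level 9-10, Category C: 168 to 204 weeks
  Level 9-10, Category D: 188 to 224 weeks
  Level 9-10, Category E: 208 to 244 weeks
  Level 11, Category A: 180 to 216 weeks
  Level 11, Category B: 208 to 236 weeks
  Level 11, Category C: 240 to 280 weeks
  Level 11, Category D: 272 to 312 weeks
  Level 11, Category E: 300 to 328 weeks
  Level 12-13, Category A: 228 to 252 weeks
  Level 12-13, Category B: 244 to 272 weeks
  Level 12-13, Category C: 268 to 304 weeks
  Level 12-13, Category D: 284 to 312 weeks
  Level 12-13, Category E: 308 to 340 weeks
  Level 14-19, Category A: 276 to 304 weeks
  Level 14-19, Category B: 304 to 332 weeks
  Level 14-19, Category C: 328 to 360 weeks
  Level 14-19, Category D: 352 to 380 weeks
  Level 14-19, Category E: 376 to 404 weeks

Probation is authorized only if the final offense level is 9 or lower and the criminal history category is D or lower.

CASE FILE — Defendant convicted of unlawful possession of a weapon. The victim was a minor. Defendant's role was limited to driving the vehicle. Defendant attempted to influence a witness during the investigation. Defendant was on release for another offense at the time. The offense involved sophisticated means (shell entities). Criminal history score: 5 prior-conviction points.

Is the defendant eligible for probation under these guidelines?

No

Base offense level for unlawful possession of a weapon: 17.
§1 applies: 17 + 2 = 19.
§2 applies: 19 + 2 = 21.
§3 applies: 21 + 3 = 24.
§5 applies: 24 − 3 = 21.
§6 applies (level before this adjustment is 21 ≥ 8, so +3): 21 + 3 = 24.
Level 24 exceeds the maximum of 19; capped at 19.
Final offense level: 19.
Criminal history: 5 prior points → Category A (0-9).
Level 19 falls in the 14-19 band.
Grid: Level 14-19 × Category A = 276-304 weeks.
Probation check: level 19 > 9 and category A ≤ D → not eligible.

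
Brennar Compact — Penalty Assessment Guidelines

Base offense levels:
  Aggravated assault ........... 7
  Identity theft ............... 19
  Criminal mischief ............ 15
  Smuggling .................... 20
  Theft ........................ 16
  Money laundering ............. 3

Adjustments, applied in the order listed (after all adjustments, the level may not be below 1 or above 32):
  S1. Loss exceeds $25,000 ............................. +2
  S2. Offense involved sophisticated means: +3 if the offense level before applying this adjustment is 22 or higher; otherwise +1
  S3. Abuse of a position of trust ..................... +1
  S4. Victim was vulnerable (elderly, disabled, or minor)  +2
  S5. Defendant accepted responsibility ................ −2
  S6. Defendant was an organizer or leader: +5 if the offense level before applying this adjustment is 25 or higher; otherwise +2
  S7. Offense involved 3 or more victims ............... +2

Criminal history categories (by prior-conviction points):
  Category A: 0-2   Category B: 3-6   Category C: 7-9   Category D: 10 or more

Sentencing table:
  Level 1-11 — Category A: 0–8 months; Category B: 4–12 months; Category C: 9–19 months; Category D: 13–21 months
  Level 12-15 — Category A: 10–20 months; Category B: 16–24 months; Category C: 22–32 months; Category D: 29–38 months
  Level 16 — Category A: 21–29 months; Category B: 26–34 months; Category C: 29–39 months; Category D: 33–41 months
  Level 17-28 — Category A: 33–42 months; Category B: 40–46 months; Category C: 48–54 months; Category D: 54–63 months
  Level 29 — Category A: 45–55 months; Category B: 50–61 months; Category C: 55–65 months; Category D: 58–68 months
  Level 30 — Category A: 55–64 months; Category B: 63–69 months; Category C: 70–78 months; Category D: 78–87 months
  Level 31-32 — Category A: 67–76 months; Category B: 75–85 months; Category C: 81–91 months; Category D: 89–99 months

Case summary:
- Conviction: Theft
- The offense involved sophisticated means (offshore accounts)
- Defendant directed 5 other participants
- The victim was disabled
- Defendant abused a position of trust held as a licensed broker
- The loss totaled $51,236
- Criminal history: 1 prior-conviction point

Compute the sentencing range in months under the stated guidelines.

Base offense level for theft: 16.
S1 applies: 16 + 2 = 18.
S2 applies (level before this adjustment is 18 < 22, so +1): 18 + 1 = 19.
S3 applies: 19 + 1 = 20.
S4 applies: 20 + 2 = 22.
S6 applies (level before this adjustment is 22 < 25, so +2): 22 + 2 = 24.
Final offense level: 24.
Criminal history: 1 prior point → Category A (0-2).
Level 24 falls in the 17-28 band.
Grid: Level 17-28 × Category A = 33-42 months.

33-42 months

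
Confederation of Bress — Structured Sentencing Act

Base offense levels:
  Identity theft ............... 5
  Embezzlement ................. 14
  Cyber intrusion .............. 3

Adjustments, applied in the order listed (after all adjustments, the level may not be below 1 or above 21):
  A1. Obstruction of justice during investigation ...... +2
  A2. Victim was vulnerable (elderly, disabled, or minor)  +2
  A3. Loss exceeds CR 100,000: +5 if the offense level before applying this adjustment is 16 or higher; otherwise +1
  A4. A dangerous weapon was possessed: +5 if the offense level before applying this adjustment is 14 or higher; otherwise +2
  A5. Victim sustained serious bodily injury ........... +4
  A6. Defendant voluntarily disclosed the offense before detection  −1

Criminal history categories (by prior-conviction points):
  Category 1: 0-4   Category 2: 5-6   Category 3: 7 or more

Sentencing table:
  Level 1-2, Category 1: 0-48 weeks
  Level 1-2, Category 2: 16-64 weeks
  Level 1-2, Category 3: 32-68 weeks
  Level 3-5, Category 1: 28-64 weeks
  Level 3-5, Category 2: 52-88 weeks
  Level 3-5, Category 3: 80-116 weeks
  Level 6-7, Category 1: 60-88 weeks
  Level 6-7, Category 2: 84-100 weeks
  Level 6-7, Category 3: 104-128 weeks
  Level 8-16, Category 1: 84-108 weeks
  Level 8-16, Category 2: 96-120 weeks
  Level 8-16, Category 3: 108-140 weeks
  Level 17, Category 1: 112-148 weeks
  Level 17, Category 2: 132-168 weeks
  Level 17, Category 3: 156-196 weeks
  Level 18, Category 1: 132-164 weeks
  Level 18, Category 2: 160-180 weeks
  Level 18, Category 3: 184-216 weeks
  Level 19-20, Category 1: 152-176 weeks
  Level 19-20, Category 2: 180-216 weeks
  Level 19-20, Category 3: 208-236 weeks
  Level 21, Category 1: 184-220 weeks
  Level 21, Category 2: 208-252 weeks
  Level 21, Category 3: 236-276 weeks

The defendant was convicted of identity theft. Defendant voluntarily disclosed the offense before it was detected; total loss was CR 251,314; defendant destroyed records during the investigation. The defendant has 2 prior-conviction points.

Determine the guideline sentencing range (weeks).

60-88 weeks

Base offense level for identity theft: 5.
A1 applies: 5 + 2 = 7.
A2 does not apply.
A3 applies (level before this adjustment is 7 < 16, so +1): 7 + 1 = 8.
A6 applies: 8 − 1 = 7.
Final offense level: 7.
Criminal history: 2 prior points → Category 1 (0-4).
Level 7 falls in the 6-7 band.
Grid: Level 6-7 × Category 1 = 60-88 weeks.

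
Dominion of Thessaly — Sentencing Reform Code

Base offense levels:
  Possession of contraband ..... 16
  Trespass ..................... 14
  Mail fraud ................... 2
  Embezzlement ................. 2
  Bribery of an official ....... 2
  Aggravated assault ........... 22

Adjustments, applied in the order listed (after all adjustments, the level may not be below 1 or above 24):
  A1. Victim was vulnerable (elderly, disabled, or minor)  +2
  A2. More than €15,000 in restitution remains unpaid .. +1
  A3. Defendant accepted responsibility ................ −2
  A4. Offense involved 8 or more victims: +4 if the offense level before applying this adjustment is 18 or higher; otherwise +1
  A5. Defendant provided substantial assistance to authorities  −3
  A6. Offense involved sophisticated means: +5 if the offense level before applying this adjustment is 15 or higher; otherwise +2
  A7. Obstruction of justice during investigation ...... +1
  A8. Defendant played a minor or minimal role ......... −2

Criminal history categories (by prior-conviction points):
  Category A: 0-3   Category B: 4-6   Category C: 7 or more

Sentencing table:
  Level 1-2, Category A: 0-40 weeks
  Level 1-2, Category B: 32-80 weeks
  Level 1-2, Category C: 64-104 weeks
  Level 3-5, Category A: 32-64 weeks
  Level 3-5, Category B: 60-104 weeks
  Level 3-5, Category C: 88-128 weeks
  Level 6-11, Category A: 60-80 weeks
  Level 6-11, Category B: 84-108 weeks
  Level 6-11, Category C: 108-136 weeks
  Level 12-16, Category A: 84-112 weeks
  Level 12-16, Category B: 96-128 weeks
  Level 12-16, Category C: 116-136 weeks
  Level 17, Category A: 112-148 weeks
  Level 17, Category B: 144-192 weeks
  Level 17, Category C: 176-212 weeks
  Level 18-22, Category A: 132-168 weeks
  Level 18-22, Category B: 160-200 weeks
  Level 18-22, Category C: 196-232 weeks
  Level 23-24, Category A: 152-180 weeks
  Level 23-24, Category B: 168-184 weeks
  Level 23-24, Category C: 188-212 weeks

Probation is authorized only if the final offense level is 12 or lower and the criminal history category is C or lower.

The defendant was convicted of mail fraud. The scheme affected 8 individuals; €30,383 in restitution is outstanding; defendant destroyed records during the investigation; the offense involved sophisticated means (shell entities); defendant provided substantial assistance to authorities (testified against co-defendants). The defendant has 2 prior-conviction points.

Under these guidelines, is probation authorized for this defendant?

Yes

Base offense level for mail fraud: 2.
A2 applies: 2 + 1 = 3.
A3 does not apply.
A4 applies (level before this adjustment is 3 < 18, so +1): 3 + 1 = 4.
A5 applies: 4 − 3 = 1.
A6 applies (level before this adjustment is 1 < 15, so +2): 1 + 2 = 3.
A7 applies: 3 + 1 = 4.
Final offense level: 4.
Criminal history: 2 prior points → Category A (0-3).
Level 4 falls in the 3-5 band.
Grid: Level 3-5 × Category A = 32-64 weeks.
Probation check: level 4 ≤ 12 and category A ≤ C → eligible.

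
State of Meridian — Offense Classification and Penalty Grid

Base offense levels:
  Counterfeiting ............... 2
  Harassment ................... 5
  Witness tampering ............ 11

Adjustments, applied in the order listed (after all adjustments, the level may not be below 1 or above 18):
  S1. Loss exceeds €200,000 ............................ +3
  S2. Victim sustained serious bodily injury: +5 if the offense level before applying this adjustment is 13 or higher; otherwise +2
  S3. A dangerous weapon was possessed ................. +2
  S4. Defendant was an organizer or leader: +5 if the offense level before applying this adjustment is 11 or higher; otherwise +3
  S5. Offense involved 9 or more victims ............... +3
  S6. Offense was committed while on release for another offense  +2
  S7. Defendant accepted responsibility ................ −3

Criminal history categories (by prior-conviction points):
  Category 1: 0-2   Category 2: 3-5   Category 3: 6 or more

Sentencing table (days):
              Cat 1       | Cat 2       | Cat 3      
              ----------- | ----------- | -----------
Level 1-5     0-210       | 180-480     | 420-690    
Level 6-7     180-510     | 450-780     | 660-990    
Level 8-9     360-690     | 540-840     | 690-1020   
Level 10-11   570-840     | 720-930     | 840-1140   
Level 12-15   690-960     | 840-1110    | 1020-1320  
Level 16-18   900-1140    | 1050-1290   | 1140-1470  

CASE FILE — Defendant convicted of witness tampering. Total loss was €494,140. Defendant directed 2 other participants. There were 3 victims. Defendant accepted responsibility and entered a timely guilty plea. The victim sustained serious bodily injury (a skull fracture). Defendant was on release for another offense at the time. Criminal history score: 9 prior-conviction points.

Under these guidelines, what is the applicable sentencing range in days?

1140-1470 days

Base offense level for witness tampering: 11.
S1 applies: 11 + 3 = 14.
S2 applies (level before this adjustment is 14 ≥ 13, so +5): 14 + 5 = 19.
S3 does not apply.
S4 applies (level before this adjustment is 19 ≥ 11, so +5): 19 + 5 = 24.
S6 applies: 24 + 2 = 26.
S7 applies: 26 − 3 = 23.
Level 23 exceeds the maximum of 18; capped at 18.
Final offense level: 18.
Criminal history: 9 prior points → Category 3 (6+).
Level 18 falls in the 16-18 band.
Grid: Level 16-18 × Category 3 = 1140-1470 days.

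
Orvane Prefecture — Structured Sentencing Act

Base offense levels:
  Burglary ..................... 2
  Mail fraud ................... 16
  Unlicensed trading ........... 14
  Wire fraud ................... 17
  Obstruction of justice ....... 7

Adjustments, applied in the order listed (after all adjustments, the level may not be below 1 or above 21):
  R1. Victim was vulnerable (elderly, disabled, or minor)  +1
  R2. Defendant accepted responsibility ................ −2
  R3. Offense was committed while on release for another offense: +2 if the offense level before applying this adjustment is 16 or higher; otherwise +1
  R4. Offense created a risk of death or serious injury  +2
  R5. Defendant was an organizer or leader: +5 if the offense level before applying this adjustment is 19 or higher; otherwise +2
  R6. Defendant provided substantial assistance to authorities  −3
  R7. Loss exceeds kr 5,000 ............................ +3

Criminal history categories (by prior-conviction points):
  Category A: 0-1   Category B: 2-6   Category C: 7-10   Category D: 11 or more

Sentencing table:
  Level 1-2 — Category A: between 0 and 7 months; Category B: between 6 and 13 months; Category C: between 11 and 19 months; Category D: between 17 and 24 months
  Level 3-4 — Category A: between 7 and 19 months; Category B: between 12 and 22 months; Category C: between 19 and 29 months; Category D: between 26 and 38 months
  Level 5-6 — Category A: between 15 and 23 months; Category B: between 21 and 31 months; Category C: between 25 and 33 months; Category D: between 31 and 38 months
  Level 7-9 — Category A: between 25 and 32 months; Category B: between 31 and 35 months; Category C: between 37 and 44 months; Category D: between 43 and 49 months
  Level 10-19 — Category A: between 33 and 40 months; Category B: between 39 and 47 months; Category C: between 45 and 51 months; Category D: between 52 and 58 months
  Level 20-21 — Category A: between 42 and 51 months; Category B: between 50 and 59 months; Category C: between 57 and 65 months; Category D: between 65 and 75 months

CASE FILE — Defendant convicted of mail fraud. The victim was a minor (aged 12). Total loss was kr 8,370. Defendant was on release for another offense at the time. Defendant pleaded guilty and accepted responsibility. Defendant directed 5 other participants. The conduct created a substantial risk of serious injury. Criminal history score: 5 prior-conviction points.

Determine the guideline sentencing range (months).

50-59 months

Base offense level for mail fraud: 16.
R1 applies: 16 + 1 = 17.
R2 applies: 17 − 2 = 15.
R3 applies (level before this adjustment is 15 < 16, so +1): 15 + 1 = 16.
R4 applies: 16 + 2 = 18.
R5 applies (level before this adjustment is 18 < 19, so +2): 18 + 2 = 20.
R6 does not apply.
R7 applies: 20 + 3 = 23.
Level 23 exceeds the maximum of 21; capped at 21.
Final offense level: 21.
Criminal history: 5 prior points → Category B (2-6).
Level 21 falls in the 20-21 band.
Grid: Level 20-21 × Category B = 50-59 months.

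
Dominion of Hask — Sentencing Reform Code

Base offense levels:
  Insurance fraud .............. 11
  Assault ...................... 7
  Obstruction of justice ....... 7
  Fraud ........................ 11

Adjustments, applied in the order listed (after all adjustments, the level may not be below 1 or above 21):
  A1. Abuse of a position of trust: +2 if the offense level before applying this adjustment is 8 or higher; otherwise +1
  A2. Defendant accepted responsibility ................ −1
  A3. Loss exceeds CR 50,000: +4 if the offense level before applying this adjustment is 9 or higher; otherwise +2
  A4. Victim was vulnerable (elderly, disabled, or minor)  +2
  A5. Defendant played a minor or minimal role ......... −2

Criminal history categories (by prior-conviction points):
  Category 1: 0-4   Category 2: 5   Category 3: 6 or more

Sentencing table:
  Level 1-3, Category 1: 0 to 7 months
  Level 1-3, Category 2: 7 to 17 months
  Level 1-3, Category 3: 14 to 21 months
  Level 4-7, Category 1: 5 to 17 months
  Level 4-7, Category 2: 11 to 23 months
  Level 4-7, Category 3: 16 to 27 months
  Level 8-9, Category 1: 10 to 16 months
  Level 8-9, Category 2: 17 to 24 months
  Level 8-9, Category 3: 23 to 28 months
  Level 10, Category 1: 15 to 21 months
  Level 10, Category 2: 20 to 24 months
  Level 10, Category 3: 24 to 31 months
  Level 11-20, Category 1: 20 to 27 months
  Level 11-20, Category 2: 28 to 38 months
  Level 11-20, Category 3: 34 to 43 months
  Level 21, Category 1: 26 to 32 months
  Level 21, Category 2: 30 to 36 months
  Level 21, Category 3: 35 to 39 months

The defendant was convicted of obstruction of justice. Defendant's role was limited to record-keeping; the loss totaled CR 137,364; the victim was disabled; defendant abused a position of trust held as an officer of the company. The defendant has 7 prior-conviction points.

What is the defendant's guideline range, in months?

Base offense level for obstruction of justice: 7.
A1 applies (level before this adjustment is 7 < 8, so +1): 7 + 1 = 8.
A2 does not apply.
A3 applies (level before this adjustment is 8 < 9, so +2): 8 + 2 = 10.
A4 applies: 10 + 2 = 12.
A5 applies: 12 − 2 = 10.
Final offense level: 10.
Criminal history: 7 prior points → Category 3 (6+).
Level 10 falls in the 10 band.
Grid: Level 10 × Category 3 = 24-31 months.

24-31 months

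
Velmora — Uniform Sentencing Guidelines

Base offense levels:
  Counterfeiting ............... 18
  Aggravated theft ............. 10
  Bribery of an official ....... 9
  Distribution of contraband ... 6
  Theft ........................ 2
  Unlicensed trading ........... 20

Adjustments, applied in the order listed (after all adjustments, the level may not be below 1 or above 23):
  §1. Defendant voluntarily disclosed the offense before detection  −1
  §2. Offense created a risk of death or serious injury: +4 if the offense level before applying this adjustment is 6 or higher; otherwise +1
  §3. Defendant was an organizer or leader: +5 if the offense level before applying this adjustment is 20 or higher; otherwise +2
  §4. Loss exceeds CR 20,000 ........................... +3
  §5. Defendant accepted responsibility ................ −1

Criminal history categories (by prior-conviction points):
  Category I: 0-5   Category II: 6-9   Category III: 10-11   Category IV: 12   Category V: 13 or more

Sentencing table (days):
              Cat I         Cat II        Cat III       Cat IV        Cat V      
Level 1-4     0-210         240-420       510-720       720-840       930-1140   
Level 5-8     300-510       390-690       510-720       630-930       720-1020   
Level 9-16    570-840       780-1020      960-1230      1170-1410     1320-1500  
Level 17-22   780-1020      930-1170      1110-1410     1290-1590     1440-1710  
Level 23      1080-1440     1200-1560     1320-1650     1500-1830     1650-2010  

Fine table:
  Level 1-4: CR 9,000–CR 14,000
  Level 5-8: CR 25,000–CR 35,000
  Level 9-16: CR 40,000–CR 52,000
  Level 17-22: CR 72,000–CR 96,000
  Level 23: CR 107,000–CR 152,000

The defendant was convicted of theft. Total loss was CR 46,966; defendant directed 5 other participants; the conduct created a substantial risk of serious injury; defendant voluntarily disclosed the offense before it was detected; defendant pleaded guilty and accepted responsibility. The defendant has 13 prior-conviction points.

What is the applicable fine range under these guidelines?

Base offense level for theft: 2.
§1 applies: 2 − 1 = 1.
§2 applies (level before this adjustment is 1 < 6, so +1): 1 + 1 = 2.
§3 applies (level before this adjustment is 2 < 20, so +2): 2 + 2 = 4.
§4 applies: 4 + 3 = 7.
§5 applies: 7 − 1 = 6.
Final offense level: 6.
Level 6 falls in the 5-8 band.
Fine table: Level 5-8 → CR 25,000–CR 35,000.

CR 25,000–CR 35,000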